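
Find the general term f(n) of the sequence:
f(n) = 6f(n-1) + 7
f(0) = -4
First-order linear non-homogeneous.
Homogeneous solution: f_h(n) = A·(6)^n.
Try constant particular solution f_p = K: K = 6K + 7 ⇒ K = - \frac{7}{5}.
General: f(n) = A·(6)^n - \frac{7}{5}.
Apply f(0) = -4: A - \frac{7}{5} = -4 ⇒ A = - \frac{13}{5}.
So f(n) = - \frac{13 \cdot 6^{n}}{5} - \frac{7}{5}.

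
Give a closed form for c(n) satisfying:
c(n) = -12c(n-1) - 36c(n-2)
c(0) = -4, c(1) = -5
Characteristic equation: x² + 12x + 36 = 0, which is (x - (-6))².
Repeated root r = -6.
General solution: c(n) = (A + Bn)·(-6)^n.
From c(0) = -4: A = -4.
From c(1) = -5: (A + B)·(-6) = -5 ⇒ B = \frac{29}{6}.
So c(n) = \left(\frac{29 n}{6} - 4\right) \cdot (-6)^n.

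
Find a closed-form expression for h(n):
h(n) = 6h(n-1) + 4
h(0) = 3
First-order linear non-homogeneous.
Homogeneous solution: h_h(n) = A·(6)^n.
Try constant particular solution h_p = K: K = 6K + 4 ⇒ K = - \frac{4}{5}.
General: h(n) = A·(6)^n - \frac{4}{5}.
Apply h(0) = 3: A - \frac{4}{5} = 3 ⇒ A = \frac{19}{5}.
So h(n) = \frac{19 \cdot 6^{n}}{5} - \frac{4}{5}.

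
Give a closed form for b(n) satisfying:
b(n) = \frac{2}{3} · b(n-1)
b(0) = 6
Pure geometric recurrence with ratio \frac{2}{3}.
By induction b(n) = b(0) · (\frac{2}{3})^n = 6 \left(\frac{2}{3}\right)^{n}.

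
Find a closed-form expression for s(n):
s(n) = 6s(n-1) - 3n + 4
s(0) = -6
First-order linear with linear forcing.
Homogeneous solution: s_h(n) = A·(6)^n.
Try particular s_p(n) = pn + q. Substituting:
  pn + q = 6(p(n-1) + q) - 3n + 4.
Matching the n-coefficient: p = 6p - 3 ⇒ p = \frac{3}{5}.
Matching constants: q = -6p + 6q + 4 ⇒ q = - \frac{2}{25}.
General: s(n) = A·(6)^n + \frac{3 n}{5} - \frac{2}{25}.
Apply s(0) = -6: A - \frac{2}{25} = -6 ⇒ A = - \frac{148}{25}.
So s(n) = - \frac{148 \cdot 6^{n}}{25} + \frac{3 n}{5} - \frac{2}{25}.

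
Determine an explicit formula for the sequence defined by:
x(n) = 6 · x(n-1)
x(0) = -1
Pure geometric recurrence with ratio 6.
By induction x(n) = x(0) · (6)^n = - 6^{n}.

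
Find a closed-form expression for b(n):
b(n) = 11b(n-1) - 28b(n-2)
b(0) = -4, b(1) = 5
Characteristic equation: x² - 11x + 28 = 0, which factors as (x - (7))(x - (4)) = 0.
Roots r₁ = 7, r₂ = 4 (distinct).
General solution: b(n) = A·(7)^n + B·(4)^n.
From b(0) = -4: A + B = -4.
From b(1) = 5: 7A + 4B = 5.
Solving: A = 7, B = -11.
So b(n) = - 11 \cdot 4^{n} + 7 \cdot 7^{n}.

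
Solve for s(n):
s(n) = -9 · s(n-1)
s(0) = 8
Pure geometric recurrence with ratio -9.
By induction s(n) = s(0) · (-9)^n = 8 \left(-9\right)^{n}.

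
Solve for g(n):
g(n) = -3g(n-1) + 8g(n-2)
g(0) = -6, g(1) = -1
Characteristic equation: x² + 3x - 8 = 0.
Discriminant Δ = (-3)² + 4·(8) = 41.
Roots r₁,₂ = (-3 ± √41)/2, so r₁ = - \frac{3}{2} + \frac{\sqrt{41}}{2}, r₂ = - \frac{\sqrt{41}}{2} - \frac{3}{2}.
General solution: g(n) = A·r₁^n + B·r₂^n.
From the initial conditions, A + B = -6 and r₁A + r₂B = -1.
Since r₁ - r₂ = √41: A = (-1 - (-6)r₂)/√41 = -3 - \frac{10 \sqrt{41}}{41}, and B = -6 - A = -3 + \frac{10 \sqrt{41}}{41}.
So g(n) = \left(-3 - \frac{10 \sqrt{41}}{41}\right)\left(- \frac{3}{2} + \frac{\sqrt{41}}{2}\right)^n + \left(-3 + \frac{10 \sqrt{41}}{41}\right)\left(- \frac{\sqrt{41}}{2} - \frac{3}{2}\right)^n.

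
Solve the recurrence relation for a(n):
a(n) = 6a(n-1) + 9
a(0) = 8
First-order linear non-homogeneous.
Homogeneous solution: a_h(n) = A·(6)^n.
Try constant particular solution a_p = K: K = 6K + 9 ⇒ K = - \frac{9}{5}.
General: a(n) = A·(6)^n - \frac{9}{5}.
Apply a(0) = 8: A - \frac{9}{5} = 8 ⇒ A = \frac{49}{5}.
So a(n) = \frac{49 \cdot 6^{n}}{5} - \frac{9}{5}.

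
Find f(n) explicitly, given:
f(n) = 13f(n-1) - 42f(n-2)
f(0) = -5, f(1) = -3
Characteristic equation: x² - 13x + 42 = 0, which factors as (x - (6))(x - (7)) = 0.
Roots r₁ = 6, r₂ = 7 (distinct).
General solution: f(n) = A·(6)^n + B·(7)^n.
From f(0) = -5: A + B = -5.
From f(1) = -3: 6A + 7B = -3.
Solving: A = -32, B = 27.
So f(n) = - 32 \cdot 6^{n} + 27 \cdot 7^{n}.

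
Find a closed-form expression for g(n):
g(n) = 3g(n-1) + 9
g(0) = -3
First-order linear non-homogeneous.
Homogeneous solution: g_h(n) = A·(3)^n.
Try constant particular solution g_p = K: K = 3K + 9 ⇒ K = - \frac{9}{2}.
General: g(n) = A·(3)^n - \frac{9}{2}.
Apply g(0) = -3: A - \frac{9}{2} = -3 ⇒ A = \frac{3}{2}.
So g(n) = \frac{3 \cdot 3^{n}}{2} - \frac{9}{2}.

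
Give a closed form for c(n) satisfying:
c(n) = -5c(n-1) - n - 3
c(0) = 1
First-order linear with linear forcing.
Homogeneous solution: c_h(n) = A·(-5)^n.
Try particular c_p(n) = pn + q. Substituting:
  pn + q = -5(p(n-1) + q) - n - 3.
Matching the n-coefficient: p = -5p - 1 ⇒ p = - \frac{1}{6}.
Matching constants: q = 5p - 5q - 3 ⇒ q = - \frac{23}{36}.
General: c(n) = A·(-5)^n - \frac{n}{6} - \frac{23}{36}.
Apply c(0) = 1: A - \frac{23}{36} = 1 ⇒ A = \frac{59}{36}.
So c(n) = \frac{59 \left(-5\right)^{n}}{36} - \frac{n}{6} - \frac{23}{36}.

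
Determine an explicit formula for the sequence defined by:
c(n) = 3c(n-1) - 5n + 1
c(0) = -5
First-order linear with linear forcing.
Homogeneous solution: c_h(n) = A·(3)^n.
Try particular c_p(n) = pn + q. Substituting:
  pn + q = 3(p(n-1) + q) - 5n + 1.
Matching the n-coefficient: p = 3p - 5 ⇒ p = \frac{5}{2}.
Matching constants: q = -3p + 3q + 1 ⇒ q = \frac{13}{4}.
General: c(n) = A·(3)^n + \frac{5 n}{2} + \frac{13}{4}.
Apply c(0) = -5: A + \frac{13}{4} = -5 ⇒ A = - \frac{33}{4}.
So c(n) = - \frac{33 \cdot 3^{n}}{4} + \frac{5 n}{2} + \frac{13}{4}.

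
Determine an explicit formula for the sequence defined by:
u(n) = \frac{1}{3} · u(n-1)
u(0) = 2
Pure geometric recurrence with ratio \frac{1}{3}.
By induction u(n) = u(0) · (\frac{1}{3})^n = 2 \cdot 3^{- n}.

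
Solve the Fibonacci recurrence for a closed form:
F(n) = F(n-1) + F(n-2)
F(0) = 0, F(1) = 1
This is the Fibonacci sequence.
Characteristic equation: x² - x - 1 = 0; roots r₁ = \frac{1}{2} + \frac{\sqrt{5}}{2}, r₂ = \frac{1}{2} - \frac{\sqrt{5}}{2}.
General: F(n) = A·r₁^n + B·r₂^n. Solving with F(0)=0, F(1)=1 gives A = \frac{\sqrt{5}}{5}, B = - \frac{\sqrt{5}}{5}.
So F(n) = \frac{2^{- n} \sqrt{5} \left(- \left(1 - \sqrt{5}\right)^{n} + \left(1 + \sqrt{5}\right)^{n}\right)}{5}.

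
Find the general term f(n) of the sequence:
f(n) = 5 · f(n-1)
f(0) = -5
Pure geometric recurrence with ratio 5.
By induction f(n) = f(0) · (5)^n = - 5 \cdot 5^{n}.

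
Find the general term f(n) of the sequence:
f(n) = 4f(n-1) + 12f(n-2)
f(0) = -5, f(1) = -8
Characteristic equation: x² - 4x - 12 = 0, which factors as (x - (6))(x - (-2)) = 0.
Roots r₁ = 6, r₂ = -2 (distinct).
General solution: f(n) = A·(6)^n + B·(-2)^n.
From f(0) = -5: A + B = -5.
From f(1) = -8: 6A - 2B = -8.
Solving: A = - \frac{9}{4}, B = - \frac{11}{4}.
So f(n) = - \frac{11 \left(-2\right)^{n}}{4} - \frac{9 \cdot 6^{n}}{4}.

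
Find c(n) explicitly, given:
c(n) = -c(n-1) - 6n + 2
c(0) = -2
First-order linear with linear forcing.
Homogeneous solution: c_h(n) = A·(-1)^n.
Try particular c_p(n) = pn + q. Substituting:
  pn + q = -(p(n-1) + q) - 6n + 2.
Matching the n-coefficient: p = -p - 6 ⇒ p = -3.
Matching constants: q = p - q + 2 ⇒ q = - \frac{1}{2}.
General: c(n) = A·(-1)^n - 3 n - \frac{1}{2}.
Apply c(0) = -2: A - \frac{1}{2} = -2 ⇒ A = - \frac{3}{2}.
So c(n) = - \frac{3 \left(-1\right)^{n}}{2} - 3 n - \frac{1}{2}.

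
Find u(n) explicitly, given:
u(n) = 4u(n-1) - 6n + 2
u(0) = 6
First-order linear with linear forcing.
Homogeneous solution: u_h(n) = A·(4)^n.
Try particular u_p(n) = pn + q. Substituting:
  pn + q = 4(p(n-1) + q) - 6n + 2.
Matching the n-coefficient: p = 4p - 6 ⇒ p = 2.
Matching constants: q = -4p + 4q + 2 ⇒ q = 2.
General: u(n) = A·(4)^n + 2 n + 2.
Apply u(0) = 6: A + 2 = 6 ⇒ A = 4.
So u(n) = 4 \cdot 4^{n} + 2 n + 2.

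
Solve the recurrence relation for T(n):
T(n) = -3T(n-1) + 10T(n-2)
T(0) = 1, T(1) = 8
Characteristic equation: x² + 3x - 10 = 0, which factors as (x - (-5))(x - (2)) = 0.
Roots r₁ = -5, r₂ = 2 (distinct).
General solution: T(n) = A·(-5)^n + B·(2)^n.
From T(0) = 1: A + B = 1.
From T(1) = 8: -5A + 2B = 8.
Solving: A = - \frac{6}{7}, B = \frac{13}{7}.
So T(n) = - \frac{6 \left(-5\right)^{n}}{7} + \frac{13 \cdot 2^{n}}{7}.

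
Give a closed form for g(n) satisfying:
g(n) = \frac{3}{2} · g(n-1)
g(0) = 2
Pure geometric recurrence with ratio \frac{3}{2}.
By induction g(n) = g(0) · (\frac{3}{2})^n = 2 \left(\frac{3}{2}\right)^{n}.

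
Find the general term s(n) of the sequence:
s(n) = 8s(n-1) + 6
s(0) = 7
First-order linear non-homogeneous.
Homogeneous solution: s_h(n) = A·(8)^n.
Try constant particular solution s_p = K: K = 8K + 6 ⇒ K = - \frac{6}{7}.
General: s(n) = A·(8)^n - \frac{6}{7}.
Apply s(0) = 7: A - \frac{6}{7} = 7 ⇒ A = \frac{55}{7}.
So s(n) = \frac{55 \cdot 8^{n}}{7} - \frac{6}{7}.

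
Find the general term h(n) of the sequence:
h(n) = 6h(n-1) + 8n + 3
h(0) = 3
First-order linear with linear forcing.
Homogeneous solution: h_h(n) = A·(6)^n.
Try particular h_p(n) = pn + q. Substituting:
  pn + q = 6(p(n-1) + q) + 8n + 3.
Matching the n-coefficient: p = 6p + 8 ⇒ p = - \frac{8}{5}.
Matching constants: q = -6p + 6q + 3 ⇒ q = - \frac{63}{25}.
General: h(n) = A·(6)^n - \frac{8 n}{5} - \frac{63}{25}.
Apply h(0) = 3: A - \frac{63}{25} = 3 ⇒ A = \frac{138}{25}.
So h(n) = \frac{138 \cdot 6^{n}}{25} - \frac{8 n}{5} - \frac{63}{25}.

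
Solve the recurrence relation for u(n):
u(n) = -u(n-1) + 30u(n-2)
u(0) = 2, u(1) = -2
Characteristic equation: x² + x - 30 = 0, which factors as (x - (-6))(x - (5)) = 0.
Roots r₁ = -6, r₂ = 5 (distinct).
General solution: u(n) = A·(-6)^n + B·(5)^n.
From u(0) = 2: A + B = 2.
From u(1) = -2: -6A + 5B = -2.
Solving: A = \frac{12}{11}, B = \frac{10}{11}.
So u(n) = \frac{12 \left(-6\right)^{n}}{11} + \frac{10 \cdot 5^{n}}{11}.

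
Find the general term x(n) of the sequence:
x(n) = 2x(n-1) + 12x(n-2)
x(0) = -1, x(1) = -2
Characteristic equation: x² - 2x - 12 = 0.
Discriminant Δ = (2)² + 4·(12) = 52.
Roots r₁,₂ = (2 ± √52)/2, so r₁ = 1 + \sqrt{13}, r₂ = 1 - \sqrt{13}.
General solution: x(n) = A·r₁^n + B·r₂^n.
From the initial conditions, A + B = -1 and r₁A + r₂B = -2.
Since r₁ - r₂ = √52: A = (-2 - (-1)r₂)/√52 = - \frac{1}{2} - \frac{\sqrt{13}}{26}, and B = -1 - A = - \frac{1}{2} + \frac{\sqrt{13}}{26}.
So x(n) = \left(- \frac{1}{2} - \frac{\sqrt{13}}{26}\right)\left(1 + \sqrt{13}\right)^n + \left(- \frac{1}{2} + \frac{\sqrt{13}}{26}\right)\left(1 - \sqrt{13}\right)^n.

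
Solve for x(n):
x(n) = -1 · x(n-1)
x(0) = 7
Pure geometric recurrence with ratio -1.
By induction x(n) = x(0) · (-1)^n = 7 \left(-1\right)^{n}.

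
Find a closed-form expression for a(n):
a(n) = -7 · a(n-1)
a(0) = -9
Pure geometric recurrence with ratio -7.
By induction a(n) = a(0) · (-7)^n = - 9 \left(-7\right)^{n}.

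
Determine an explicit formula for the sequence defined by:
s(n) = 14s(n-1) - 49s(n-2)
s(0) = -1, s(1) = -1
Characteristic equation: x² - 14x + 49 = 0, which is (x - (7))².
Repeated root r = 7.
General solution: s(n) = (A + Bn)·(7)^n.
From s(0) = -1: A = -1.
From s(1) = -1: (A + B)·(7) = -1 ⇒ B = \frac{6}{7}.
So s(n) = \left(\frac{6 n}{7} - 1\right) \cdot (7)^n.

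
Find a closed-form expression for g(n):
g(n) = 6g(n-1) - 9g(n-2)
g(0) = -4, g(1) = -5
Characteristic equation: x² - 6x + 9 = 0, which is (x - (3))².
Repeated root r = 3.
General solution: g(n) = (A + Bn)·(3)^n.
From g(0) = -4: A = -4.
From g(1) = -5: (A + B)·(3) = -5 ⇒ B = \frac{7}{3}.
So g(n) = \left(\frac{7 n}{3} - 4\right) \cdot (3)^n.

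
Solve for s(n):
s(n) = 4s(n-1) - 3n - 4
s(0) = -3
First-order linear with linear forcing.
Homogeneous solution: s_h(n) = A·(4)^n.
Try particular s_p(n) = pn + q. Substituting:
  pn + q = 4(p(n-1) + q) - 3n - 4.
Matching the n-coefficient: p = 4p - 3 ⇒ p = 1.
Matching constants: q = -4p + 4q - 4 ⇒ q = \frac{8}{3}.
General: s(n) = A·(4)^n + n + \frac{8}{3}.
Apply s(0) = -3: A + \frac{8}{3} = -3 ⇒ A = - \frac{17}{3}.
So s(n) = - \frac{17 \cdot 4^{n}}{3} + n + \frac{8}{3}.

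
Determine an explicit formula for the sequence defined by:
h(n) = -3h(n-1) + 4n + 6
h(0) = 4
First-order linear with linear forcing.
Homogeneous solution: h_h(n) = A·(-3)^n.
Try particular h_p(n) = pn + q. Substituting:
  pn + q = -3(p(n-1) + q) + 4n + 6.
Matching the n-coefficient: p = -3p + 4 ⇒ p = 1.
Matching constants: q = 3p - 3q + 6 ⇒ q = \frac{9}{4}.
General: h(n) = A·(-3)^n + n + \frac{9}{4}.
Apply h(0) = 4: A + \frac{9}{4} = 4 ⇒ A = \frac{7}{4}.
So h(n) = \frac{7 \left(-3\right)^{n}}{4} + n + \frac{9}{4}.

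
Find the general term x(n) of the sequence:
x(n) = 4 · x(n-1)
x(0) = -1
Pure geometric recurrence with ratio 4.
By induction x(n) = x(0) · (4)^n = - 4^{n}.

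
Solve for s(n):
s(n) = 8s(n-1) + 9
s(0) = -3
First-order linear non-homogeneous.
Homogeneous solution: s_h(n) = A·(8)^n.
Try constant particular solution s_p = K: K = 8K + 9 ⇒ K = - \frac{9}{7}.
General: s(n) = A·(8)^n - \frac{9}{7}.
Apply s(0) = -3: A - \frac{9}{7} = -3 ⇒ A = - \frac{12}{7}.
So s(n) = - \frac{12 \cdot 8^{n}}{7} - \frac{9}{7}.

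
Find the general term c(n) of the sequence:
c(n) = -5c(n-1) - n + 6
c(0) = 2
First-order linear with linear forcing.
Homogeneous solution: c_h(n) = A·(-5)^n.
Try particular c_p(n) = pn + q. Substituting:
  pn + q = -5(p(n-1) + q) - n + 6.
Matching the n-coefficient: p = -5p - 1 ⇒ p = - \frac{1}{6}.
Matching constants: q = 5p - 5q + 6 ⇒ q = \frac{31}{36}.
General: c(n) = A·(-5)^n - \frac{n}{6} + \frac{31}{36}.
Apply c(0) = 2: A + \frac{31}{36} = 2 ⇒ A = \frac{41}{36}.
So c(n) = \frac{41 \left(-5\right)^{n}}{36} - \frac{n}{6} + \frac{31}{36}.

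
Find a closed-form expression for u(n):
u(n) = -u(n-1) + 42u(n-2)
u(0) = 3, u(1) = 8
Characteristic equation: x² + x - 42 = 0, which factors as (x - (6))(x - (-7)) = 0.
Roots r₁ = 6, r₂ = -7 (distinct).
General solution: u(n) = A·(6)^n + B·(-7)^n.
From u(0) = 3: A + B = 3.
From u(1) = 8: 6A - 7B = 8.
Solving: A = \frac{29}{13}, B = \frac{10}{13}.
So u(n) = \frac{10 \left(-7\right)^{n}}{13} + \frac{29 \cdot 6^{n}}{13}.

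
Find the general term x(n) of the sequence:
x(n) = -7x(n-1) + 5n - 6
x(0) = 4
First-order linear with linear forcing.
Homogeneous solution: x_h(n) = A·(-7)^n.
Try particular x_p(n) = pn + q. Substituting:
  pn + q = -7(p(n-1) + q) + 5n - 6.
Matching the n-coefficient: p = -7p + 5 ⇒ p = \frac{5}{8}.
Matching constants: q = 7p - 7q - 6 ⇒ q = - \frac{13}{64}.
General: x(n) = A·(-7)^n + \frac{5 n}{8} - \frac{13}{64}.
Apply x(0) = 4: A - \frac{13}{64} = 4 ⇒ A = \frac{269}{64}.
So x(n) = \frac{269 \left(-7\right)^{n}}{64} + \frac{5 n}{8} - \frac{13}{64}.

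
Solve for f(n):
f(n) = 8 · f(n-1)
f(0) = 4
Pure geometric recurrence with ratio 8.
By induction f(n) = f(0) · (8)^n = 4 \cdot 8^{n}.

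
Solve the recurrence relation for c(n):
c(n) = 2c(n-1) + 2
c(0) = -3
First-order linear non-homogeneous.
Homogeneous solution: c_h(n) = A·(2)^n.
Try constant particular solution c_p = K: K = 2K + 2 ⇒ K = -2.
General: c(n) = A·(2)^n - 2.
Apply c(0) = -3: A - 2 = -3 ⇒ A = -1.
So c(n) = - 2^{n} - 2.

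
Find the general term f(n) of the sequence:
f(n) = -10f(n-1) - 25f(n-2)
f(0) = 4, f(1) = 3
Characteristic equation: x² + 10x + 25 = 0, which is (x - (-5))².
Repeated root r = -5.
General solution: f(n) = (A + Bn)·(-5)^n.
From f(0) = 4: A = 4.
From f(1) = 3: (A + B)·(-5) = 3 ⇒ B = - \frac{23}{5}.
So f(n) = \left(4 - \frac{23 n}{5}\right) \cdot (-5)^n.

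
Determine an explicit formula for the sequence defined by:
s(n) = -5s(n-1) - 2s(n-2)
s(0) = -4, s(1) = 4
Characteristic equation: x² + 5x + 2 = 0.
Discriminant Δ = (-5)² + 4·(-2) = 17.
Roots r₁,₂ = (-5 ± √17)/2, so r₁ = - \frac{5}{2} + \frac{\sqrt{17}}{2}, r₂ = - \frac{5}{2} - \frac{\sqrt{17}}{2}.
General solution: s(n) = A·r₁^n + B·r₂^n.
From the initial conditions, A + B = -4 and r₁A + r₂B = 4.
Since r₁ - r₂ = √17: A = (4 - (-4)r₂)/√17 = -2 - \frac{6 \sqrt{17}}{17}, and B = -4 - A = -2 + \frac{6 \sqrt{17}}{17}.
So s(n) = \left(-2 - \frac{6 \sqrt{17}}{17}\right)\left(- \frac{5}{2} + \frac{\sqrt{17}}{2}\right)^n + \left(-2 + \frac{6 \sqrt{17}}{17}\right)\left(- \frac{5}{2} - \frac{\sqrt{17}}{2}\right)^n.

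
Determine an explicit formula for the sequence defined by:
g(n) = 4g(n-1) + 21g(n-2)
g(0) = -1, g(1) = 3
Characteristic equation: x² - 4x - 21 = 0, which factors as (x - (-3))(x - (7)) = 0.
Roots r₁ = -3, r₂ = 7 (distinct).
General solution: g(n) = A·(-3)^n + B·(7)^n.
From g(0) = -1: A + B = -1.
From g(1) = 3: -3A + 7B = 3.
Solving: A = -1, B = 0.
So g(n) = - \left(-3\right)^{n}.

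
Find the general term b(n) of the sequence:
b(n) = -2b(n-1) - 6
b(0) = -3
First-order linear non-homogeneous.
Homogeneous solution: b_h(n) = A·(-2)^n.
Try constant particular solution b_p = K: K = -2K - 6 ⇒ K = -2.
General: b(n) = A·(-2)^n - 2.
Apply b(0) = -3: A - 2 = -3 ⇒ A = -1.
So b(n) = - \left(-2\right)^{n} - 2.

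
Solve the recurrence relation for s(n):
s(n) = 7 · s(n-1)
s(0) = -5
Pure geometric recurrence with ratio 7.
By induction s(n) = s(0) · (7)^n = - 5 \cdot 7^{n}.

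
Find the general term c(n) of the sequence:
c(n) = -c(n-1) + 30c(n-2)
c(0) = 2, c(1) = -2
Characteristic equation: x² + x - 30 = 0, which factors as (x - (-6))(x - (5)) = 0.
Roots r₁ = -6, r₂ = 5 (distinct).
General solution: c(n) = A·(-6)^n + B·(5)^n.
From c(0) = 2: A + B = 2.
From c(1) = -2: -6A + 5B = -2.
Solving: A = \frac{12}{11}, B = \frac{10}{11}.
So c(n) = \frac{12 \left(-6\right)^{n}}{11} + \frac{10 \cdot 5^{n}}{11}.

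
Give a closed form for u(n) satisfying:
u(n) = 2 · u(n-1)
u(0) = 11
Pure geometric recurrence with ratio 2.
By induction u(n) = u(0) · (2)^n = 11 \cdot 2^{n}.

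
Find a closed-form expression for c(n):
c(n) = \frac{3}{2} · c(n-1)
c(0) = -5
Pure geometric recurrence with ratio \frac{3}{2}.
By induction c(n) = c(0) · (\frac{3}{2})^n = - 5 \left(\frac{3}{2}\right)^{n}.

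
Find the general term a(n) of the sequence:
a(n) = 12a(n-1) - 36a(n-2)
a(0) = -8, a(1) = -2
Characteristic equation: x² - 12x + 36 = 0, which is (x - (6))².
Repeated root r = 6.
General solution: a(n) = (A + Bn)·(6)^n.
From a(0) = -8: A = -8.
From a(1) = -2: (A + B)·(6) = -2 ⇒ B = \frac{23}{3}.
So a(n) = \left(\frac{23 n}{3} - 8\right) \cdot (6)^n.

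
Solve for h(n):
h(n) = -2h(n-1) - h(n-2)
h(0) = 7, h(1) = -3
Characteristic equation: x² + 2x + 1 = 0, which is (x - (-1))².
Repeated root r = -1.
General solution: h(n) = (A + Bn)·(-1)^n.
From h(0) = 7: A = 7.
From h(1) = -3: (A + B)·(-1) = -3 ⇒ B = -4.
So h(n) = \left(7 - 4 n\right) \cdot (-1)^n.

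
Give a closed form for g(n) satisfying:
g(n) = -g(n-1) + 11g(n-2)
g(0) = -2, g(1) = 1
Characteristic equation: x² + x - 11 = 0.
Discriminant Δ = (-1)² + 4·(11) = 45.
Roots r₁,₂ = (-1 ± √45)/2, so r₁ = - \frac{1}{2} + \frac{3 \sqrt{5}}{2}, r₂ = - \frac{3 \sqrt{5}}{2} - \frac{1}{2}.
General solution: g(n) = A·r₁^n + B·r₂^n.
From the initial conditions, A + B = -2 and r₁A + r₂B = 1.
Since r₁ - r₂ = √45: A = (1 - (-2)r₂)/√45 = -1, and B = -2 - A = -1.
So g(n) = \left(-1\right)\left(- \frac{1}{2} + \frac{3 \sqrt{5}}{2}\right)^n + \left(-1\right)\left(- \frac{3 \sqrt{5}}{2} - \frac{1}{2}\right)^n.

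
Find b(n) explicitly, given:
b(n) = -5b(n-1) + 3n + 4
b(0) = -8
First-order linear with linear forcing.
Homogeneous solution: b_h(n) = A·(-5)^n.
Try particular b_p(n) = pn + q. Substituting:
  pn + q = -5(p(n-1) + q) + 3n + 4.
Matching the n-coefficient: p = -5p + 3 ⇒ p = \frac{1}{2}.
Matching constants: q = 5p - 5q + 4 ⇒ q = \frac{13}{12}.
General: b(n) = A·(-5)^n + \frac{n}{2} + \frac{13}{12}.
Apply b(0) = -8: A + \frac{13}{12} = -8 ⇒ A = - \frac{109}{12}.
So b(n) = - \frac{109 \left(-5\right)^{n}}{12} + \frac{n}{2} + \frac{13}{12}.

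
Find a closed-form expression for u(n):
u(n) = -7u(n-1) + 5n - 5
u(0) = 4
First-order linear with linear forcing.
Homogeneous solution: u_h(n) = A·(-7)^n.
Try particular u_p(n) = pn + q. Substituting:
  pn + q = -7(p(n-1) + q) + 5n - 5.
Matching the n-coefficient: p = -7p + 5 ⇒ p = \frac{5}{8}.
Matching constants: q = 7p - 7q - 5 ⇒ q = - \frac{5}{64}.
General: u(n) = A·(-7)^n + \frac{5 n}{8} - \frac{5}{64}.
Apply u(0) = 4: A - \frac{5}{64} = 4 ⇒ A = \frac{261}{64}.
So u(n) = \frac{261 \left(-7\right)^{n}}{64} + \frac{5 n}{8} - \frac{5}{64}.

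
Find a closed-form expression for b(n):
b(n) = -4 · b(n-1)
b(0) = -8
Pure geometric recurrence with ratio -4.
By induction b(n) = b(0) · (-4)^n = - 8 \left(-4\right)^{n}.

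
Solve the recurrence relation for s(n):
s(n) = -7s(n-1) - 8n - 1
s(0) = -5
First-order linear with linear forcing.
Homogeneous solution: s_h(n) = A·(-7)^n.
Try particular s_p(n) = pn + q. Substituting:
  pn + q = -7(p(n-1) + q) - 8n - 1.
Matching the n-coefficient: p = -7p - 8 ⇒ p = -1.
Matching constants: q = 7p - 7q - 1 ⇒ q = -1.
General: s(n) = A·(-7)^n - n - 1.
Apply s(0) = -5: A - 1 = -5 ⇒ A = -4.
So s(n) = - 4 \left(-7\right)^{n} - n - 1.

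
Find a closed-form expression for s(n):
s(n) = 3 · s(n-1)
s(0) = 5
Pure geometric recurrence with ratio 3.
By induction s(n) = s(0) · (3)^n = 5 \cdot 3^{n}.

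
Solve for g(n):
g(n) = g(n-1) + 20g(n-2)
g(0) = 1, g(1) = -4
Characteristic equation: x² - x - 20 = 0, which factors as (x - (-4))(x - (5)) = 0.
Roots r₁ = -4, r₂ = 5 (distinct).
General solution: g(n) = A·(-4)^n + B·(5)^n.
From g(0) = 1: A + B = 1.
From g(1) = -4: -4A + 5B = -4.
Solving: A = 1, B = 0.
So g(n) = \left(-4\right)^{n}.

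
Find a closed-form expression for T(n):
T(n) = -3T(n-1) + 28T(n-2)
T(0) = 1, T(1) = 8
Characteristic equation: x² + 3x - 28 = 0, which factors as (x - (4))(x - (-7)) = 0.
Roots r₁ = 4, r₂ = -7 (distinct).
General solution: T(n) = A·(4)^n + B·(-7)^n.
From T(0) = 1: A + B = 1.
From T(1) = 8: 4A - 7B = 8.
Solving: A = \frac{15}{11}, B = - \frac{4}{11}.
So T(n) = - \frac{4 \left(-7\right)^{n}}{11} + \frac{15 \cdot 4^{n}}{11}.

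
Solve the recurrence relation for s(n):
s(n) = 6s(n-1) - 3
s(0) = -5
First-order linear non-homogeneous.
Homogeneous solution: s_h(n) = A·(6)^n.
Try constant particular solution s_p = K: K = 6K - 3 ⇒ K = \frac{3}{5}.
General: s(n) = A·(6)^n + \frac{3}{5}.
Apply s(0) = -5: A + \frac{3}{5} = -5 ⇒ A = - \frac{28}{5}.
So s(n) = \frac{3}{5} - \frac{28 \cdot 6^{n}}{5}.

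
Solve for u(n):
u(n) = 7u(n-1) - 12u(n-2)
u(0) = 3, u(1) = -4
Characteristic equation: x² - 7x + 12 = 0, which factors as (x - (3))(x - (4)) = 0.
Roots r₁ = 3, r₂ = 4 (distinct).
General solution: u(n) = A·(3)^n + B·(4)^n.
From u(0) = 3: A + B = 3.
From u(1) = -4: 3A + 4B = -4.
Solving: A = 16, B = -13.
So u(n) = 16 \cdot 3^{n} - 13 \cdot 4^{n}.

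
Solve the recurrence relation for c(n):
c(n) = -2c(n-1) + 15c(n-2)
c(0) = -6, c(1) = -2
Characteristic equation: x² + 2x - 15 = 0, which factors as (x - (-5))(x - (3)) = 0.
Roots r₁ = -5, r₂ = 3 (distinct).
General solution: c(n) = A·(-5)^n + B·(3)^n.
From c(0) = -6: A + B = -6.
From c(1) = -2: -5A + 3B = -2.
Solving: A = -2, B = -4.
So c(n) = - 2 \left(-5\right)^{n} - 4 \cdot 3^{n}.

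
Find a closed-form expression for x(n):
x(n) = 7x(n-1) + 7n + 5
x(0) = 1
First-order linear with linear forcing.
Homogeneous solution: x_h(n) = A·(7)^n.
Try particular x_p(n) = pn + q. Substituting:
  pn + q = 7(p(n-1) + q) + 7n + 5.
Matching the n-coefficient: p = 7p + 7 ⇒ p = - \frac{7}{6}.
Matching constants: q = -7p + 7q + 5 ⇒ q = - \frac{79}{36}.
General: x(n) = A·(7)^n - \frac{7 n}{6} - \frac{79}{36}.
Apply x(0) = 1: A - \frac{79}{36} = 1 ⇒ A = \frac{115}{36}.
So x(n) = \frac{115 \cdot 7^{n}}{36} - \frac{7 n}{6} - \frac{79}{36}.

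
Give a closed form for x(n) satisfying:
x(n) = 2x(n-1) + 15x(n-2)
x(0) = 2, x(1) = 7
Characteristic equation: x² - 2x - 15 = 0, which factors as (x - (5))(x - (-3)) = 0.
Roots r₁ = 5, r₂ = -3 (distinct).
General solution: x(n) = A·(5)^n + B·(-3)^n.
From x(0) = 2: A + B = 2.
From x(1) = 7: 5A - 3B = 7.
Solving: A = \frac{13}{8}, B = \frac{3}{8}.
So x(n) = \frac{3 \left(-3\right)^{n}}{8} + \frac{13 \cdot 5^{n}}{8}.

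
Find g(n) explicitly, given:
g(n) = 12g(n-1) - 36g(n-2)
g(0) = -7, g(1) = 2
Characteristic equation: x² - 12x + 36 = 0, which is (x - (6))².
Repeated root r = 6.
General solution: g(n) = (A + Bn)·(6)^n.
From g(0) = -7: A = -7.
From g(1) = 2: (A + B)·(6) = 2 ⇒ B = \frac{22}{3}.
So g(n) = \left(\frac{22 n}{3} - 7\right) \cdot (6)^n.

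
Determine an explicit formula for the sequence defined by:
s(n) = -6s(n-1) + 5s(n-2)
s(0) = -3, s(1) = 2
Characteristic equation: x² + 6x - 5 = 0.
Discriminant Δ = (-6)² + 4·(5) = 56.
Roots r₁,₂ = (-6 ± √56)/2, so r₁ = -3 + \sqrt{14}, r₂ = - \sqrt{14} - 3.
General solution: s(n) = A·r₁^n + B·r₂^n.
From the initial conditions, A + B = -3 and r₁A + r₂B = 2.
Since r₁ - r₂ = √56: A = (2 - (-3)r₂)/√56 = - \frac{3}{2} - \frac{\sqrt{14}}{4}, and B = -3 - A = - \frac{3}{2} + \frac{\sqrt{14}}{4}.
So s(n) = \left(- \frac{3}{2} - \frac{\sqrt{14}}{4}\right)\left(-3 + \sqrt{14}\right)^n + \left(- \frac{3}{2} + \frac{\sqrt{14}}{4}\right)\left(- \sqrt{14} - 3\right)^n.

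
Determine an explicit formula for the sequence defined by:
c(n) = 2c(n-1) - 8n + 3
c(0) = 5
First-order linear with linear forcing.
Homogeneous solution: c_h(n) = A·(2)^n.
Try particular c_p(n) = pn + q. Substituting:
  pn + q = 2(p(n-1) + q) - 8n + 3.
Matching the n-coefficient: p = 2p - 8 ⇒ p = 8.
Matching constants: q = -2p + 2q + 3 ⇒ q = 13.
General: c(n) = A·(2)^n + 8 n + 13.
Apply c(0) = 5: A + 13 = 5 ⇒ A = -8.
So c(n) = - 8 \cdot 2^{n} + 8 n + 13.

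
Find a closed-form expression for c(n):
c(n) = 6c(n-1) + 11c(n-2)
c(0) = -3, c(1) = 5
Characteristic equation: x² - 6x - 11 = 0.
Discriminant Δ = (6)² + 4·(11) = 80.
Roots r₁,₂ = (6 ± √80)/2, so r₁ = 3 + 2 \sqrt{5}, r₂ = 3 - 2 \sqrt{5}.
General solution: c(n) = A·r₁^n + B·r₂^n.
From the initial conditions, A + B = -3 and r₁A + r₂B = 5.
Since r₁ - r₂ = √80: A = (5 - (-3)r₂)/√80 = - \frac{3}{2} + \frac{7 \sqrt{5}}{10}, and B = -3 - A = - \frac{7 \sqrt{5}}{10} - \frac{3}{2}.
So c(n) = \left(- \frac{3}{2} + \frac{7 \sqrt{5}}{10}\right)\left(3 + 2 \sqrt{5}\right)^n + \left(- \frac{7 \sqrt{5}}{10} - \frac{3}{2}\right)\left(3 - 2 \sqrt{5}\right)^n.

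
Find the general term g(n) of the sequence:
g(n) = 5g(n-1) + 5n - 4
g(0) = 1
First-order linear with linear forcing.
Homogeneous solution: g_h(n) = A·(5)^n.
Try particular g_p(n) = pn + q. Substituting:
  pn + q = 5(p(n-1) + q) + 5n - 4.
Matching the n-coefficient: p = 5p + 5 ⇒ p = - \frac{5}{4}.
Matching constants: q = -5p + 5q - 4 ⇒ q = - \frac{9}{16}.
General: g(n) = A·(5)^n - \frac{5 n}{4} - \frac{9}{16}.
Apply g(0) = 1: A - \frac{9}{16} = 1 ⇒ A = \frac{25}{16}.
So g(n) = \frac{25 \cdot 5^{n}}{16} - \frac{5 n}{4} - \frac{9}{16}.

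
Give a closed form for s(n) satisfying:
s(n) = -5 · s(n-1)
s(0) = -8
Pure geometric recurrence with ratio -5.
By induction s(n) = s(0) · (-5)^n = - 8 \left(-5\right)^{n}.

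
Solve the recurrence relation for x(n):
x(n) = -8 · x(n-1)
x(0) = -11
Pure geometric recurrence with ratio -8.
By induction x(n) = x(0) · (-8)^n = - 11 \left(-8\right)^{n}.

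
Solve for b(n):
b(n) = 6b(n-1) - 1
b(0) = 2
First-order linear non-homogeneous.
Homogeneous solution: b_h(n) = A·(6)^n.
Try constant particular solution b_p = K: K = 6K - 1 ⇒ K = \frac{1}{5}.
General: b(n) = A·(6)^n + \frac{1}{5}.
Apply b(0) = 2: A + \frac{1}{5} = 2 ⇒ A = \frac{9}{5}.
So b(n) = \frac{9 \cdot 6^{n}}{5} + \frac{1}{5}.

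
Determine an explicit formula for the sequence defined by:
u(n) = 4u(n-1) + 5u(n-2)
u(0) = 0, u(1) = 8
Characteristic equation: x² - 4x - 5 = 0, which factors as (x - (5))(x - (-1)) = 0.
Roots r₁ = 5, r₂ = -1 (distinct).
General solution: u(n) = A·(5)^n + B·(-1)^n.
From u(0) = 0: A + B = 0.
From u(1) = 8: 5A - B = 8.
Solving: A = \frac{4}{3}, B = - \frac{4}{3}.
So u(n) = - \frac{4 \left(-1\right)^{n}}{3} + \frac{4 \cdot 5^{n}}{3}.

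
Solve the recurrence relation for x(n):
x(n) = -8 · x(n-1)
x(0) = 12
Pure geometric recurrence with ratio -8.
By induction x(n) = x(0) · (-8)^n = 12 \left(-8\right)^{n}.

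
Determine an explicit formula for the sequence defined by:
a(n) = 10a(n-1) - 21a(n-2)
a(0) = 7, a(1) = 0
Characteristic equation: x² - 10x + 21 = 0, which factors as (x - (7))(x - (3)) = 0.
Roots r₁ = 7, r₂ = 3 (distinct).
General solution: a(n) = A·(7)^n + B·(3)^n.
From a(0) = 7: A + B = 7.
From a(1) = 0: 7A + 3B = 0.
Solving: A = - \frac{21}{4}, B = \frac{49}{4}.
So a(n) = \frac{49 \cdot 3^{n}}{4} - \frac{21 \cdot 7^{n}}{4}.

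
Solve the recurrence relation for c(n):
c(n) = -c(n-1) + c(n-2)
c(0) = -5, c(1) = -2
Characteristic equation: x² + x - 1 = 0.
Discriminant Δ = (-1)² + 4·(1) = 5.
Roots r₁,₂ = (-1 ± √5)/2, so r₁ = - \frac{1}{2} + \frac{\sqrt{5}}{2}, r₂ = - \frac{\sqrt{5}}{2} - \frac{1}{2}.
General solution: c(n) = A·r₁^n + B·r₂^n.
From the initial conditions, A + B = -5 and r₁A + r₂B = -2.
Since r₁ - r₂ = √5: A = (-2 - (-5)r₂)/√5 = - \frac{5}{2} - \frac{9 \sqrt{5}}{10}, and B = -5 - A = - \frac{5}{2} + \frac{9 \sqrt{5}}{10}.
So c(n) = \left(- \frac{5}{2} - \frac{9 \sqrt{5}}{10}\right)\left(- \frac{1}{2} + \frac{\sqrt{5}}{2}\right)^n + \left(- \frac{5}{2} + \frac{9 \sqrt{5}}{10}\right)\left(- \frac{\sqrt{5}}{2} - \frac{1}{2}\right)^n.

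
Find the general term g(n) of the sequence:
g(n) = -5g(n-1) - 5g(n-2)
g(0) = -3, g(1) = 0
Characteristic equation: x² + 5x + 5 = 0.
Discriminant Δ = (-5)² + 4·(-5) = 5.
Roots r₁,₂ = (-5 ± √5)/2, so r₁ = - \frac{5}{2} + \frac{\sqrt{5}}{2}, r₂ = - \frac{5}{2} - \frac{\sqrt{5}}{2}.
General solution: g(n) = A·r₁^n + B·r₂^n.
From the initial conditions, A + B = -3 and r₁A + r₂B = 0.
Since r₁ - r₂ = √5: A = (0 - (-3)r₂)/√5 = - \frac{3 \sqrt{5}}{2} - \frac{3}{2}, and B = -3 - A = - \frac{3}{2} + \frac{3 \sqrt{5}}{2}.
So g(n) = \left(- \frac{3 \sqrt{5}}{2} - \frac{3}{2}\right)\left(- \frac{5}{2} + \frac{\sqrt{5}}{2}\right)^n + \left(- \frac{3}{2} + \frac{3 \sqrt{5}}{2}\right)\left(- \frac{5}{2} - \frac{\sqrt{5}}{2}\right)^n.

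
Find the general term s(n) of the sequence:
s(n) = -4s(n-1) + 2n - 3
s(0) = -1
First-order linear with linear forcing.
Homogeneous solution: s_h(n) = A·(-4)^n.
Try particular s_p(n) = pn + q. Substituting:
  pn + q = -4(p(n-1) + q) + 2n - 3.
Matching the n-coefficient: p = -4p + 2 ⇒ p = \frac{2}{5}.
Matching constants: q = 4p - 4q - 3 ⇒ q = - \frac{7}{25}.
General: s(n) = A·(-4)^n + \frac{2 n}{5} - \frac{7}{25}.
Apply s(0) = -1: A - \frac{7}{25} = -1 ⇒ A = - \frac{18}{25}.
So s(n) = - \frac{18 \left(-4\right)^{n}}{25} + \frac{2 n}{5} - \frac{7}{25}.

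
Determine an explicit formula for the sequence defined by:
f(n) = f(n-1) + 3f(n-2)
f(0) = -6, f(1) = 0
Characteristic equation: x² - x - 3 = 0.
Discriminant Δ = (1)² + 4·(3) = 13.
Roots r₁,₂ = (1 ± √13)/2, so r₁ = \frac{1}{2} + \frac{\sqrt{13}}{2}, r₂ = \frac{1}{2} - \frac{\sqrt{13}}{2}.
General solution: f(n) = A·r₁^n + B·r₂^n.
From the initial conditions, A + B = -6 and r₁A + r₂B = 0.
Since r₁ - r₂ = √13: A = (0 - (-6)r₂)/√13 = -3 + \frac{3 \sqrt{13}}{13}, and B = -6 - A = -3 - \frac{3 \sqrt{13}}{13}.
So f(n) = \left(-3 + \frac{3 \sqrt{13}}{13}\right)\left(\frac{1}{2} + \frac{\sqrt{13}}{2}\right)^n + \left(-3 - \frac{3 \sqrt{13}}{13}\right)\left(\frac{1}{2} - \frac{\sqrt{13}}{2}\right)^n.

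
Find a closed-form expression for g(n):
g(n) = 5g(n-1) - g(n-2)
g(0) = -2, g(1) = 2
Characteristic equation: x² - 5x + 1 = 0.
Discriminant Δ = (5)² + 4·(-1) = 21.
Roots r₁,₂ = (5 ± √21)/2, so r₁ = \frac{\sqrt{21}}{2} + \frac{5}{2}, r₂ = \frac{5}{2} - \frac{\sqrt{21}}{2}.
General solution: g(n) = A·r₁^n + B·r₂^n.
From the initial conditions, A + B = -2 and r₁A + r₂B = 2.
Since r₁ - r₂ = √21: A = (2 - (-2)r₂)/√21 = -1 + \frac{\sqrt{21}}{3}, and B = -2 - A = - \frac{\sqrt{21}}{3} - 1.
So g(n) = \left(-1 + \frac{\sqrt{21}}{3}\right)\left(\frac{\sqrt{21}}{2} + \frac{5}{2}\right)^n + \left(- \frac{\sqrt{21}}{3} - 1\right)\left(\frac{5}{2} - \frac{\sqrt{21}}{2}\right)^n.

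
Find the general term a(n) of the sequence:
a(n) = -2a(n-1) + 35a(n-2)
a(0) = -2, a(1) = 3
Characteristic equation: x² + 2x - 35 = 0, which factors as (x - (-7))(x - (5)) = 0.
Roots r₁ = -7, r₂ = 5 (distinct).
General solution: a(n) = A·(-7)^n + B·(5)^n.
From a(0) = -2: A + B = -2.
From a(1) = 3: -7A + 5B = 3.
Solving: A = - \frac{13}{12}, B = - \frac{11}{12}.
So a(n) = - \frac{13 \left(-7\right)^{n}}{12} - \frac{11 \cdot 5^{n}}{12}.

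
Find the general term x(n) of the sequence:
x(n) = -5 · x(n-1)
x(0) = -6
Pure geometric recurrence with ratio -5.
By induction x(n) = x(0) · (-5)^n = - 6 \left(-5\right)^{n}.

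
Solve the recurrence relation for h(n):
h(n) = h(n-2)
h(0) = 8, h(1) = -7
Characteristic equation: x² - 1 = 0, which factors as (x - (1))(x - (-1)) = 0.
Roots r₁ = 1, r₂ = -1 (distinct).
General solution: h(n) = A·(1)^n + B·(-1)^n.
From h(0) = 8: A + B = 8.
From h(1) = -7: A - B = -7.
Solving: A = \frac{1}{2}, B = \frac{15}{2}.
So h(n) = \frac{15 \left(-1\right)^{n}}{2} + \frac{1}{2}.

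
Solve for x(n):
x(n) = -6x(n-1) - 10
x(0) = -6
First-order linear non-homogeneous.
Homogeneous solution: x_h(n) = A·(-6)^n.
Try constant particular solution x_p = K: K = -6K - 10 ⇒ K = - \frac{10}{7}.
General: x(n) = A·(-6)^n - \frac{10}{7}.
Apply x(0) = -6: A - \frac{10}{7} = -6 ⇒ A = - \frac{32}{7}.
So x(n) = - \frac{32 \left(-6\right)^{n}}{7} - \frac{10}{7}.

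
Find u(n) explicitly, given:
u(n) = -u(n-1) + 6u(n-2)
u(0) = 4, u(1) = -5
Characteristic equation: x² + x - 6 = 0, which factors as (x - (-3))(x - (2)) = 0.
Roots r₁ = -3, r₂ = 2 (distinct).
General solution: u(n) = A·(-3)^n + B·(2)^n.
From u(0) = 4: A + B = 4.
From u(1) = -5: -3A + 2B = -5.
Solving: A = \frac{13}{5}, B = \frac{7}{5}.
So u(n) = \frac{13 \left(-3\right)^{n}}{5} + \frac{7 \cdot 2^{n}}{5}.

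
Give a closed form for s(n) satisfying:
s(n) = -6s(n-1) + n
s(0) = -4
First-order linear with linear forcing.
Homogeneous solution: s_h(n) = A·(-6)^n.
Try particular s_p(n) = pn + q. Substituting:
  pn + q = -6(p(n-1) + q) + n.
Matching the n-coefficient: p = -6p + 1 ⇒ p = \frac{1}{7}.
Matching constants: q = 6p - 6q ⇒ q = \frac{6}{49}.
General: s(n) = A·(-6)^n + \frac{n}{7} + \frac{6}{49}.
Apply s(0) = -4: A + \frac{6}{49} = -4 ⇒ A = - \frac{202}{49}.
So s(n) = - \frac{202 \left(-6\right)^{n}}{49} + \frac{n}{7} + \frac{6}{49}.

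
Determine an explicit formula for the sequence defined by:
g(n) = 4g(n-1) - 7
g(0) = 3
First-order linear non-homogeneous.
Homogeneous solution: g_h(n) = A·(4)^n.
Try constant particular solution g_p = K: K = 4K - 7 ⇒ K = \frac{7}{3}.
General: g(n) = A·(4)^n + \frac{7}{3}.
Apply g(0) = 3: A + \frac{7}{3} = 3 ⇒ A = \frac{2}{3}.
So g(n) = \frac{2 \cdot 4^{n}}{3} + \frac{7}{3}.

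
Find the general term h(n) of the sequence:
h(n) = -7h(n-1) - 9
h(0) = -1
First-order linear non-homogeneous.
Homogeneous solution: h_h(n) = A·(-7)^n.
Try constant particular solution h_p = K: K = -7K - 9 ⇒ K = - \frac{9}{8}.
General: h(n) = A·(-7)^n - \frac{9}{8}.
Apply h(0) = -1: A - \frac{9}{8} = -1 ⇒ A = \frac{1}{8}.
So h(n) = \frac{\left(-7\right)^{n}}{8} - \frac{9}{8}.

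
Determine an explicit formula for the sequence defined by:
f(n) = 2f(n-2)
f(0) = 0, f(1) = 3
Characteristic equation: x² - 2 = 0.
Discriminant Δ = (0)² + 4·(2) = 8.
Roots r₁,₂ = (0 ± √8)/2, so r₁ = \sqrt{2}, r₂ = - \sqrt{2}.
General solution: f(n) = A·r₁^n + B·r₂^n.
From the initial conditions, A + B = 0 and r₁A + r₂B = 3.
Since r₁ - r₂ = √8: A = (3 - (0)r₂)/√8 = \frac{3 \sqrt{2}}{4}, and B = 0 - A = - \frac{3 \sqrt{2}}{4}.
So f(n) = \left(\frac{3 \sqrt{2}}{4}\right)\left(\sqrt{2}\right)^n + \left(- \frac{3 \sqrt{2}}{4}\right)\left(- \sqrt{2}\right)^n.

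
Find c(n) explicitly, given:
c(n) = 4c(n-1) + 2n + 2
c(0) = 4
First-order linear with linear forcing.
Homogeneous solution: c_h(n) = A·(4)^n.
Try particular c_p(n) = pn + q. Substituting:
  pn + q = 4(p(n-1) + q) + 2n + 2.
Matching the n-coefficient: p = 4p + 2 ⇒ p = - \frac{2}{3}.
Matching constants: q = -4p + 4q + 2 ⇒ q = - \frac{14}{9}.
General: c(n) = A·(4)^n - \frac{2 n}{3} - \frac{14}{9}.
Apply c(0) = 4: A - \frac{14}{9} = 4 ⇒ A = \frac{50}{9}.
So c(n) = \frac{50 \cdot 4^{n}}{9} - \frac{2 n}{3} - \frac{14}{9}.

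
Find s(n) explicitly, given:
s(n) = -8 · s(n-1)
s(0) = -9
Pure geometric recurrence with ratio -8.
By induction s(n) = s(0) · (-8)^n = - 9 \left(-8\right)^{n}.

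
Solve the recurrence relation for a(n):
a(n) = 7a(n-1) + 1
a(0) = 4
First-order linear non-homogeneous.
Homogeneous solution: a_h(n) = A·(7)^n.
Try constant particular solution a_p = K: K = 7K + 1 ⇒ K = - \frac{1}{6}.
General: a(n) = A·(7)^n - \frac{1}{6}.
Apply a(0) = 4: A - \frac{1}{6} = 4 ⇒ A = \frac{25}{6}.
So a(n) = \frac{25 \cdot 7^{n}}{6} - \frac{1}{6}.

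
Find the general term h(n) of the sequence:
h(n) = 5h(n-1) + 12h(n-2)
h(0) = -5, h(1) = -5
Characteristic equation: x² - 5x - 12 = 0.
Discriminant Δ = (5)² + 4·(12) = 73.
Roots r₁,₂ = (5 ± √73)/2, so r₁ = \frac{5}{2} + \frac{\sqrt{73}}{2}, r₂ = \frac{5}{2} - \frac{\sqrt{73}}{2}.
General solution: h(n) = A·r₁^n + B·r₂^n.
From the initial conditions, A + B = -5 and r₁A + r₂B = -5.
Since r₁ - r₂ = √73: A = (-5 - (-5)r₂)/√73 = - \frac{5}{2} + \frac{15 \sqrt{73}}{146}, and B = -5 - A = - \frac{5}{2} - \frac{15 \sqrt{73}}{146}.
So h(n) = \left(- \frac{5}{2} + \frac{15 \sqrt{73}}{146}\right)\left(\frac{5}{2} + \frac{\sqrt{73}}{2}\right)^n + \left(- \frac{5}{2} - \frac{15 \sqrt{73}}{146}\right)\left(\frac{5}{2} - \frac{\sqrt{73}}{2}\right)^n.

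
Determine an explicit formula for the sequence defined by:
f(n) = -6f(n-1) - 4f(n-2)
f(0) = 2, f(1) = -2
Characteristic equation: x² + 6x + 4 = 0.
Discriminant Δ = (-6)² + 4·(-4) = 20.
Roots r₁,₂ = (-6 ± √20)/2, so r₁ = -3 + \sqrt{5}, r₂ = -3 - \sqrt{5}.
General solution: f(n) = A·r₁^n + B·r₂^n.
From the initial conditions, A + B = 2 and r₁A + r₂B = -2.
Since r₁ - r₂ = √20: A = (-2 - (2)r₂)/√20 = \frac{2 \sqrt{5}}{5} + 1, and B = 2 - A = 1 - \frac{2 \sqrt{5}}{5}.
So f(n) = \left(\frac{2 \sqrt{5}}{5} + 1\right)\left(-3 + \sqrt{5}\right)^n + \left(1 - \frac{2 \sqrt{5}}{5}\right)\left(-3 - \sqrt{5}\right)^n.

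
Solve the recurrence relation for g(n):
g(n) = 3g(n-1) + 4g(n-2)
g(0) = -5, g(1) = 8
Characteristic equation: x² - 3x - 4 = 0, which factors as (x - (4))(x - (-1)) = 0.
Roots r₁ = 4, r₂ = -1 (distinct).
General solution: g(n) = A·(4)^n + B·(-1)^n.
From g(0) = -5: A + B = -5.
From g(1) = 8: 4A - B = 8.
Solving: A = \frac{3}{5}, B = - \frac{28}{5}.
So g(n) = - \frac{28 \left(-1\right)^{n}}{5} + \frac{3 \cdot 4^{n}}{5}.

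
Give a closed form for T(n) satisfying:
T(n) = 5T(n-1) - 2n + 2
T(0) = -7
First-order linear with linear forcing.
Homogeneous solution: T_h(n) = A·(5)^n.
Try particular T_p(n) = pn + q. Substituting:
  pn + q = 5(p(n-1) + q) - 2n + 2.
Matching the n-coefficient: p = 5p - 2 ⇒ p = \frac{1}{2}.
Matching constants: q = -5p + 5q + 2 ⇒ q = \frac{1}{8}.
General: T(n) = A·(5)^n + \frac{n}{2} + \frac{1}{8}.
Apply T(0) = -7: A + \frac{1}{8} = -7 ⇒ A = - \frac{57}{8}.
So T(n) = - \frac{57 \cdot 5^{n}}{8} + \frac{n}{2} + \frac{1}{8}.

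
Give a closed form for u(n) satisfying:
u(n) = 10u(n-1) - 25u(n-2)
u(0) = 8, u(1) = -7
Characteristic equation: x² - 10x + 25 = 0, which is (x - (5))².
Repeated root r = 5.
General solution: u(n) = (A + Bn)·(5)^n.
From u(0) = 8: A = 8.
From u(1) = -7: (A + B)·(5) = -7 ⇒ B = - \frac{47}{5}.
So u(n) = \left(8 - \frac{47 n}{5}\right) \cdot (5)^n.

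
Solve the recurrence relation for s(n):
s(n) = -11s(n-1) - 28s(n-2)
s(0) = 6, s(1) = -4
Characteristic equation: x² + 11x + 28 = 0, which factors as (x - (-7))(x - (-4)) = 0.
Roots r₁ = -7, r₂ = -4 (distinct).
General solution: s(n) = A·(-7)^n + B·(-4)^n.
From s(0) = 6: A + B = 6.
From s(1) = -4: -7A - 4B = -4.
Solving: A = - \frac{20}{3}, B = \frac{38}{3}.
So s(n) = \frac{38 \left(-4\right)^{n}}{3} - \frac{20 \left(-7\right)^{n}}{3}.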